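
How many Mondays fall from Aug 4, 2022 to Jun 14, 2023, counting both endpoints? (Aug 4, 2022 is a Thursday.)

45

Aug 4, 2022 is a Thursday; the first Monday on or after it is Aug 8, 2022 (4 days later).
From Aug 8, 2022 to Jun 14, 2023: 23 + 30 + 31 + 30 + 31 + 31 + 28 + 31 + 30 + 31 + 14 = 310 days (rest of Aug, Sep, Oct, Nov, Dec, Jan, Feb, Mar, Apr, May, Jun).
310 ÷ 7 = 44 full weeks with remainder 2, so 44 more Mondays after the first → 45.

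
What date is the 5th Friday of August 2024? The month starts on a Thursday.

August 30, 2024

August 2024 begins on a Thursday, so the first Friday is August 2 (1 day later).
The 5th Friday is 4 weeks later: 2 + 28 = 30.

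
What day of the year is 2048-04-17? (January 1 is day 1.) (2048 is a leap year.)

108

Days in months before April: 31 + 29 + 31 = 91.
Plus 17 days into April → day 108.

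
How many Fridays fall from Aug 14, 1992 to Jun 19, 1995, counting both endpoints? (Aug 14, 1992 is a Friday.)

Aug 14, 1992 is a Friday; the first Friday on or after it is Aug 14, 1992.
From Aug 14, 1992 to Jun 19, 1995: 139 + 365 + 365 + 170 = 1039 days (rest of 1992, 1993, 1994, to Jun 19, 1995 in 1995).
1039 ÷ 7 = 148 full weeks with remainder 3, so 148 more Fridays after the first → 149.

149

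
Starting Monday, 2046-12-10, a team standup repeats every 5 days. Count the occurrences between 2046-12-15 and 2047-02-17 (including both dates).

13

Occurrences land 5·i days after 2046-12-10 for i = 0, 1, 2, …
2046-12-15 is 5 days after the start; 5 ÷ 5 = 1 remainder 0. First occurrence in the window: #2 on 2046-12-15 (1×5 = 5 days in).
2047-02-17 is 69 days after the start; 69 ÷ 5 = 13 remainder 4. Last occurrence in the window: #14 on 2047-02-13.
Occurrences #2 through #14: 13 in total.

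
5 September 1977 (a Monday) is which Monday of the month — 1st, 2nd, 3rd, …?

1st

Day 5 falls in week ⌈5/7⌉ of the month.
Days 1–7 hold the 1st Monday, 8–14 the 2nd, 15–21 the 3rd, 22–28 the 4th, 29–31 the 5th.
5 is in the range for the 1st.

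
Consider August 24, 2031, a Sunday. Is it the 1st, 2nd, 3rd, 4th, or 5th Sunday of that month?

4th

Day 24 falls in week ⌈24/7⌉ of the month.
Days 1–7 hold the 1st Sunday, 8–14 the 2nd, 15–21 the 3rd, 22–28 the 4th, 29–31 the 5th.
24 is in the range for the 4th.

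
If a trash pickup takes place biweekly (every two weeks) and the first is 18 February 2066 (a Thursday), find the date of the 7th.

The 7th occurrence is 6 intervals after the first: 6 × 14 = 84 days after 18 February 2066.
February has 28 days — 10 days to the end of February leaves 74.
March has 31 days (43 left).
April has 30 days (13 left).
13 days into May → 13 May 2066.

13 May 2066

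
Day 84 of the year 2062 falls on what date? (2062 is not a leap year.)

January has 31 days (84 − 31 = 53 remain).
February has 28 days (53 − 28 = 25 remain).
25 into March → March 25.

2062-03-25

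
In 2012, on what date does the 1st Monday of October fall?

October 2012 begins on a Monday, so the first Monday is October 1.

October 1, 2012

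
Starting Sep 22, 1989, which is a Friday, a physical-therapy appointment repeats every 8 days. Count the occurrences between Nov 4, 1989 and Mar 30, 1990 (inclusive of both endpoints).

Occurrences land 8·i days after Sep 22, 1989 for i = 0, 1, 2, …
Nov 4, 1989 is 43 days after the start; 43 ÷ 8 = 5 remainder 3; since the remainder is 3, round up to i = 6. First occurrence in the window: #7 on Nov 9, 1989 (6×8 = 48 days in).
Mar 30, 1990 is 189 days after the start; 189 ÷ 8 = 23 remainder 5. Last occurrence in the window: #24 on Mar 25, 1990.
Occurrences #7 through #24: 18 in total.

18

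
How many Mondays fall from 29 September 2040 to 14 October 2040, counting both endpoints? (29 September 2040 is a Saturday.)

29 September 2040 is a Saturday; the first Monday on or after it is 1 October 2040 (2 days later).
From 1 October 2040 to 14 October 2040 is 14 − 1 = 13 days.
13 ÷ 7 = 1 full weeks with remainder 6, so 1 more Mondays after the first → 2.

2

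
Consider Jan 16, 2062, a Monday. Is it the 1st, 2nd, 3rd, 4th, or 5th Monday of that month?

3rd

Day 16 falls in week ⌈16/7⌉ of the month.
Days 1–7 hold the 1st Monday, 8–14 the 2nd, 15–21 the 3rd, 22–28 the 4th, 29–31 the 5th.
16 is in the range for the 3rd.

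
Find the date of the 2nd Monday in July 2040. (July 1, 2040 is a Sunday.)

2040-07-09

July 2040 begins on a Sunday, so the first Monday is July 2 (1 day later).
The 2nd Monday is 1 weeks later: 2 + 7 = 9.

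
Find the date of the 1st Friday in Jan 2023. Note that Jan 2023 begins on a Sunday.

Jan 2023 begins on a Sunday, so the first Friday is Jan 6 (5 days later).

Jan 6, 2023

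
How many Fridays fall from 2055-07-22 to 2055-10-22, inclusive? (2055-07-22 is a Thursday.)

2055-07-22 is a Thursday; the first Friday on or after it is 2055-07-23 (1 day later).
From 2055-07-23 to 2055-10-22: 8 + 31 + 30 + 22 = 91 days (rest of July, August, September, October).
91 ÷ 7 = 13 full weeks with remainder 0, so 13 more Fridays after the first → 14.

14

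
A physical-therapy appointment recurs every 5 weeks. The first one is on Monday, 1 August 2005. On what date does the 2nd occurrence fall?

The 2nd occurrence is 1 interval after the first: 1 × 35 = 35 days after 1 August 2005.
August has 31 days — 30 days to the end of August leaves 5.
5 days into September → 5 September 2005.

5 September 2005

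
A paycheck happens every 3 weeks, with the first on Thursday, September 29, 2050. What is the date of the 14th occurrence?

The 14th occurrence is 13 intervals after the first: 13 × 21 = 273 days after September 29, 2050.
September has 30 days — 1 day to the end of September leaves 272.
October has 31 days (241 left).
November has 30 days (211 left).
December has 31 days (180 left).
January has 31 days (149 left).
February has 28 days (121 left).
March has 31 days (90 left).
April has 30 days (60 left).
May has 31 days (29 left).
29 days into June → June 29, 2051.

June 29, 2051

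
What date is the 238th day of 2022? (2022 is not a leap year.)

January has 31 days (238 − 31 = 207 remain).
February has 28 days (207 − 28 = 179 remain).
March has 31 days (179 − 31 = 148 remain).
April has 30 days (148 − 30 = 118 remain).
May has 31 days (118 − 31 = 87 remain).
June has 30 days (87 − 30 = 57 remain).
July has 31 days (57 − 31 = 26 remain).
26 into August → August 26.

2022-08-26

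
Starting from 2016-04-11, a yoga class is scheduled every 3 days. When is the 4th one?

The 4th occurrence is 3 intervals after the first: 3 × 3 = 9 days after 2016-04-11.
9 days later is 2016-04-20.

2016-04-20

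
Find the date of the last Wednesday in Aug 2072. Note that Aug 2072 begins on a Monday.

Aug 2072 begins on a Monday, so the first Wednesday is Aug 3 (2 days later).
Aug 2072 has 31 days. Adding weeks: 3, 10, 17, 24, 31 — the last one ≤ 31 is the 31st.

Aug 31, 2072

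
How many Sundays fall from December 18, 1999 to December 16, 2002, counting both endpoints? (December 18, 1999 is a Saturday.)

December 18, 1999 is a Saturday; the first Sunday on or after it is December 19, 1999 (1 day later).
From December 19, 1999 to December 16, 2002: 12 + 366 + 365 + 350 = 1093 days (rest of 1999, 2000, 2001, to December 16, 2002 in 2002).
1093 ÷ 7 = 156 full weeks with remainder 1, so 156 more Sundays after the first → 157.

157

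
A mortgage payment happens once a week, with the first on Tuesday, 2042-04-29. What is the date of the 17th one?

2042-08-19

The 17th occurrence is 16 intervals after the first: 16 × 7 = 112 days after 2042-04-29.
April has 30 days — 1 day to the end of April leaves 111.
May has 31 days (80 left).
June has 30 days (50 left).
July has 31 days (19 left).
19 days into August → 2042-08-19.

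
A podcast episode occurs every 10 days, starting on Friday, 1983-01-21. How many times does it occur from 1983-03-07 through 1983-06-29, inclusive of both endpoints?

Occurrences land 10·i days after 1983-01-21 for i = 0, 1, 2, …
1983-03-07 is 45 days after the start; 45 ÷ 10 = 4 remainder 5; since the remainder is 5, round up to i = 5. First occurrence in the window: #6 on 1983-03-12 (5×10 = 50 days in).
1983-06-29 is 159 days after the start; 159 ÷ 10 = 15 remainder 9. Last occurrence in the window: #16 on 1983-06-20.
Occurrences #6 through #16: 11 in total.

11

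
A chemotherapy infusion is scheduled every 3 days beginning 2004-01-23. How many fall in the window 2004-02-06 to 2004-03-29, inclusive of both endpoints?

18

Occurrences land 3·i days after 2004-01-23 for i = 0, 1, 2, …
2004-02-06 is 14 days after the start; 14 ÷ 3 = 4 remainder 2; since the remainder is 2, round up to i = 5. First occurrence in the window: #6 on 2004-02-07 (5×3 = 15 days in).
2004-03-29 is 66 days after the start; 66 ÷ 3 = 22 remainder 0. Last occurrence in the window: #23 on 2004-03-29.
Occurrences #6 through #23: 18 in total.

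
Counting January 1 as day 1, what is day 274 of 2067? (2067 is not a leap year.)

Oct 1, 2067

Jan has 31 days (274 − 31 = 243 remain).
Feb has 28 days (243 − 28 = 215 remain).
Mar has 31 days (215 − 31 = 184 remain).
Apr has 30 days (184 − 30 = 154 remain).
May has 31 days (154 − 31 = 123 remain).
Jun has 30 days (123 − 30 = 93 remain).
Jul has 31 days (93 − 31 = 62 remain).
Aug has 31 days (62 − 31 = 31 remain).
Sep has 30 days (31 − 30 = 1 remain).
1 into Oct → Oct 1.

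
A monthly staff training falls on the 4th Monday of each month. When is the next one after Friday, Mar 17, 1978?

Mar 1978 starts on a Wednesday; its first Monday is the 6th, so the 4th Monday is the 27th — Mar 27, 1978.
Mar 27, 1978 is after Mar 17, 1978, so that is the next one.

Mar 27, 1978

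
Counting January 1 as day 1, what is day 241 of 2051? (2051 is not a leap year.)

August 29, 2051

January has 31 days (241 − 31 = 210 remain).
February has 28 days (210 − 28 = 182 remain).
March has 31 days (182 − 31 = 151 remain).
April has 30 days (151 − 30 = 121 remain).
May has 31 days (121 − 31 = 90 remain).
June has 30 days (90 − 30 = 60 remain).
July has 31 days (60 − 31 = 29 remain).
29 into August → August 29.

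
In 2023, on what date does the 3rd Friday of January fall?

20 January 2023

January 2023 begins on a Sunday, so the first Friday is January 6 (5 days later).
The 3rd Friday is 2 weeks later: 6 + 14 = 20.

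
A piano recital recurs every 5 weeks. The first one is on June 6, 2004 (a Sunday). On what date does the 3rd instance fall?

The 3rd occurrence is 2 intervals after the first: 2 × 35 = 70 days after June 6, 2004.
June has 30 days — 24 days to the end of June leaves 46.
July has 31 days (15 left).
15 days into August → August 15, 2004.

August 15, 2004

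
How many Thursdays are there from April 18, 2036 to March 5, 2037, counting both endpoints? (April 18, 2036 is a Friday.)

April 18, 2036 is a Friday; the first Thursday on or after it is April 24, 2036 (6 days later).
From April 24, 2036 to March 5, 2037: 251 + 64 = 315 days (rest of 2036, to March 5, 2037 in 2037).
315 ÷ 7 = 45 full weeks with remainder 0, so 45 more Thursdays after the first → 46.

46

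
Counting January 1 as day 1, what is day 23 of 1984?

23 into January → January 23.

January 23, 1984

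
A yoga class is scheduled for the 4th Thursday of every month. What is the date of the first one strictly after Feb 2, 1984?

Feb 1984 starts on a Wednesday; its first Thursday is the 2nd, so the 4th Thursday is the 23rd — Feb 23, 1984.
Feb 23, 1984 is after Feb 2, 1984, so that is the next one.

Feb 23, 1984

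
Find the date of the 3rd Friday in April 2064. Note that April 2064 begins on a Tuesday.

April 2064 begins on a Tuesday, so the first Friday is April 4 (3 days later).
The 3rd Friday is 2 weeks later: 4 + 14 = 18.

2064-04-18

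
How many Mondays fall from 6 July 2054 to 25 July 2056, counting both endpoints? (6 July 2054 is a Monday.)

6 July 2054 is a Monday; the first Monday on or after it is 6 July 2054.
From 6 July 2054 to 25 July 2056: 178 + 365 + 207 = 750 days (rest of 2054, 2055, to 25 July 2056 in 2056).
750 ÷ 7 = 107 full weeks with remainder 1, so 107 more Mondays after the first → 108.

108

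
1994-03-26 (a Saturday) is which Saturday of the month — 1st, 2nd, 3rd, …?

4th

Day 26 falls in week ⌈26/7⌉ of the month.
Days 1–7 hold the 1st Saturday, 8–14 the 2nd, 15–21 the 3rd, 22–28 the 4th, 29–31 the 5th.
26 is in the range for the 4th.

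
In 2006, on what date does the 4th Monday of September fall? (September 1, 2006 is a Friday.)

September 2006 begins on a Friday, so the first Monday is September 4 (3 days later).
The 4th Monday is 3 weeks later: 4 + 21 = 25.

25 September 2006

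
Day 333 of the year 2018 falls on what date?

2018-11-29

January has 31 days (333 − 31 = 302 remain).
February has 28 days (302 − 28 = 274 remain).
March has 31 days (274 − 31 = 243 remain).
April has 30 days (243 − 30 = 213 remain).
May has 31 days (213 − 31 = 182 remain).
June has 30 days (182 − 30 = 152 remain).
July has 31 days (152 − 31 = 121 remain).
August has 31 days (121 − 31 = 90 remain).
September has 30 days (90 − 30 = 60 remain).
October has 31 days (60 − 31 = 29 remain).
29 into November → November 29.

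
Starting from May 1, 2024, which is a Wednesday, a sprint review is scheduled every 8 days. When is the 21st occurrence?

Oct 8, 2024

The 21st occurrence is 20 intervals after the first: 20 × 8 = 160 days after May 1, 2024.
May has 31 days — 30 days to the end of May leaves 130.
Jun has 30 days (100 left).
Jul has 31 days (69 left).
Aug has 31 days (38 left).
Sep has 30 days (8 left).
8 days into Oct → Oct 8, 2024.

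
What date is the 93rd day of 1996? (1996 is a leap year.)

2 April 1996

January has 31 days (93 − 31 = 62 remain).
February has 29 days (62 − 29 = 33 remain).
March has 31 days (33 − 31 = 2 remain).
2 into April → April 2.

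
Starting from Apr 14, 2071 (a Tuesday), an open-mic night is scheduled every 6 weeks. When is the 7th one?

The 7th occurrence is 6 intervals after the first: 6 × 42 = 252 days after Apr 14, 2071.
Apr has 30 days — 16 days to the end of Apr leaves 236.
May has 31 days (205 left).
Jun has 30 days (175 left).
Jul has 31 days (144 left).
Aug has 31 days (113 left).
Sep has 30 days (83 left).
Oct has 31 days (52 left).
Nov has 30 days (22 left).
22 days into Dec → Dec 22, 2071.

Dec 22, 2071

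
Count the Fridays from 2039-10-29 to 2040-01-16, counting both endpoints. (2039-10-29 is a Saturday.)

11

2039-10-29 is a Saturday; the first Friday on or after it is 2039-11-04 (6 days later).
From 2039-11-04 to 2040-01-16: 26 + 31 + 16 = 73 days (rest of November, December, January).
73 ÷ 7 = 10 full weeks with remainder 3, so 10 more Fridays after the first → 11.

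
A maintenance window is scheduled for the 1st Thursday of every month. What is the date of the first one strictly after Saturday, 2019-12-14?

2020-01-02

December 2019 starts on a Sunday, so its 1st Thursday is 2019-12-05 (4 days in).
That is not after 2019-12-14, so look at January 2020.
January 2020 starts on a Wednesday, so its 1st Thursday is 2020-01-02 (1 day in).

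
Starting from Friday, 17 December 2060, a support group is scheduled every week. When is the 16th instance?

1 April 2061

The 16th occurrence is 15 intervals after the first: 15 × 7 = 105 days after 17 December 2060.
December has 31 days — 14 days to the end of December leaves 91.
January has 31 days (60 left).
February has 28 days (32 left).
March has 31 days (1 left).
1 day into April → 1 April 2061.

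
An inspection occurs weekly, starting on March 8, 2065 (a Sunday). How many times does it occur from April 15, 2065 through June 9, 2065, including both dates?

8

Occurrences land 7·i days after March 8, 2065 for i = 0, 1, 2, …
April 15, 2065 is 38 days after the start; 38 ÷ 7 = 5 remainder 3; since the remainder is 3, round up to i = 6. First occurrence in the window: #7 on April 19, 2065 (6×7 = 42 days in).
June 9, 2065 is 93 days after the start; 93 ÷ 7 = 13 remainder 2. Last occurrence in the window: #14 on June 7, 2065.
Occurrences #7 through #14: 8 in total.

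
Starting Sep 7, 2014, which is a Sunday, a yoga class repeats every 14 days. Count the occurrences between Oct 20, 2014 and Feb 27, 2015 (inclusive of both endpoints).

9

Occurrences land 14·i days after Sep 7, 2014 for i = 0, 1, 2, …
Oct 20, 2014 is 43 days after the start; 43 ÷ 14 = 3 remainder 1; since the remainder is 1, round up to i = 4. First occurrence in the window: #5 on Nov 2, 2014 (4×14 = 56 days in).
Feb 27, 2015 is 173 days after the start; 173 ÷ 14 = 12 remainder 5. Last occurrence in the window: #13 on Feb 22, 2015.
Occurrences #5 through #13: 9 in total.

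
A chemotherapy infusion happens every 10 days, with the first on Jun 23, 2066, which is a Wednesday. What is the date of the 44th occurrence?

Aug 27, 2067

The 44th occurrence is 43 intervals after the first: 43 × 10 = 430 days after Jun 23, 2066.
Jun has 30 days — 7 days to the end of Jun leaves 423.
From end of Jun to end of 2066 is 184 days (239 left).
Jan has 31 days (208 left).
Feb has 28 days (180 left).
Mar has 31 days (149 left).
Apr has 30 days (119 left).
May has 31 days (88 left).
Jun has 30 days (58 left).
Jul has 31 days (27 left).
27 days into Aug → Aug 27, 2067.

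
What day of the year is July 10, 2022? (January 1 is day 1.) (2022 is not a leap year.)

191

Days in months before July: 31 + 28 + 31 + 30 + 31 + 30 = 181.
Plus 10 days into July → day 191.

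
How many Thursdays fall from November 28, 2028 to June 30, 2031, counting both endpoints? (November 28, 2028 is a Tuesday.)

135

November 28, 2028 is a Tuesday; the first Thursday on or after it is November 30, 2028 (2 days later).
From November 30, 2028 to June 30, 2031: 31 + 365 + 365 + 181 = 942 days (rest of 2028, 2029, 2030, to June 30, 2031 in 2031).
942 ÷ 7 = 134 full weeks with remainder 4, so 134 more Thursdays after the first → 135.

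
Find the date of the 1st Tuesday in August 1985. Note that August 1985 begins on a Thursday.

August 1985 begins on a Thursday, so the first Tuesday is August 6 (5 days later).

6 August 1985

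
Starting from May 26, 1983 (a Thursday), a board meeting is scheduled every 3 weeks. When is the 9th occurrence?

Nov 10, 1983

The 9th occurrence is 8 intervals after the first: 8 × 21 = 168 days after May 26, 1983.
May has 31 days — 5 days to the end of May leaves 163.
Jun has 30 days (133 left).
Jul has 31 days (102 left).
Aug has 31 days (71 left).
Sep has 30 days (41 left).
Oct has 31 days (10 left).
10 days into Nov → Nov 10, 1983.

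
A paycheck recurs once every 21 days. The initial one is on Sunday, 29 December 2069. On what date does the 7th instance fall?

4 May 2070

The 7th occurrence is 6 intervals after the first: 6 × 21 = 126 days after 29 December 2069.
December has 31 days — 2 days to the end of December leaves 124.
January has 31 days (93 left).
February has 28 days (65 left).
March has 31 days (34 left).
April has 30 days (4 left).
4 days into May → 4 May 2070.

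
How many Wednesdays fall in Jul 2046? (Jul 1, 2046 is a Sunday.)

Jul 1, 2046 is a Sunday; the first Wednesday on or after it is Jul 4, 2046 (3 days later).
From Jul 4, 2046 to Jul 31, 2046 is 31 − 4 = 27 days.
27 ÷ 7 = 3 full weeks with remainder 6, so 3 more Wednesdays after the first → 4.

4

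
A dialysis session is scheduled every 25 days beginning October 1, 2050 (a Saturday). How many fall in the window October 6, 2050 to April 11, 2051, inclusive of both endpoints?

Occurrences land 25·i days after October 1, 2050 for i = 0, 1, 2, …
October 6, 2050 is 5 days after the start; 5 ÷ 25 = 0 remainder 5; since the remainder is 5, round up to i = 1. First occurrence in the window: #2 on October 26, 2050 (1×25 = 25 days in).
April 11, 2051 is 192 days after the start; 192 ÷ 25 = 7 remainder 17. Last occurrence in the window: #8 on March 25, 2051.
Occurrences #2 through #8: 7 in total.

7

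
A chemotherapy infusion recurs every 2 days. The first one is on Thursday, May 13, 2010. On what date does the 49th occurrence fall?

The 49th occurrence is 48 intervals after the first: 48 × 2 = 96 days after May 13, 2010.
May has 31 days — 18 days to the end of May leaves 78.
June has 30 days (48 left).
July has 31 days (17 left).
17 days into August → August 17, 2010.

August 17, 2010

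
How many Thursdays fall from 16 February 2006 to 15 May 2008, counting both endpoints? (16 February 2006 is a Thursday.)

16 February 2006 is a Thursday; the first Thursday on or after it is 16 February 2006.
From 16 February 2006 to 15 May 2008: 318 + 365 + 136 = 819 days (rest of 2006, 2007, to 15 May 2008 in 2008).
819 ÷ 7 = 117 full weeks with remainder 0, so 117 more Thursdays after the first → 118.

118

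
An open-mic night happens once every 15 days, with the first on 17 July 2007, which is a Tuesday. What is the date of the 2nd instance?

1 August 2007

The 2nd occurrence is 1 interval after the first: 1 × 15 = 15 days after 17 July 2007.
July has 31 days — 14 days to the end of July leaves 1.
1 day into August → 1 August 2007.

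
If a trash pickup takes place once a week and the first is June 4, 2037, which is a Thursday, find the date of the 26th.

The 26th occurrence is 25 intervals after the first: 25 × 7 = 175 days after June 4, 2037.
June has 30 days — 26 days to the end of June leaves 149.
July has 31 days (118 left).
August has 31 days (87 left).
September has 30 days (57 left).
October has 31 days (26 left).
26 days into November → November 26, 2037.

November 26, 2037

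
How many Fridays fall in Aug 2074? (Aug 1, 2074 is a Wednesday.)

Aug 1, 2074 is a Wednesday; the first Friday on or after it is Aug 3, 2074 (2 days later).
From Aug 3, 2074 to Aug 31, 2074 is 31 − 3 = 28 days.
28 ÷ 7 = 4 full weeks with remainder 0, so 4 more Fridays after the first → 5.

5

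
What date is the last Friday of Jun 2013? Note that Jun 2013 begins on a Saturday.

Jun 2013 begins on a Saturday, so the first Friday is Jun 7 (6 days later).
Jun 2013 has 30 days. Adding weeks: 7, 14, 21, 28 — the last one ≤ 30 is the 28th.

Jun 28, 2013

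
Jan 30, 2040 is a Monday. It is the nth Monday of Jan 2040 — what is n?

Day 30 falls in week ⌈30/7⌉ of the month.
Days 1–7 hold the 1st Monday, 8–14 the 2nd, 15–21 the 3rd, 22–28 the 4th, 29–31 the 5th.
30 is in the range for the 5th.

5th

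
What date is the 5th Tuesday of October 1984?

October 30, 1984

The first Tuesday of October 1984 is October 2.
The 5th Tuesday is 4 weeks later: 2 + 28 = 30.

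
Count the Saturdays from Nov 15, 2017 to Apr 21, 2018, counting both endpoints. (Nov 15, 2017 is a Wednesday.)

Nov 15, 2017 is a Wednesday; the first Saturday on or after it is Nov 18, 2017 (3 days later).
From Nov 18, 2017 to Apr 21, 2018: 12 + 31 + 31 + 28 + 31 + 21 = 154 days (rest of Nov, Dec, Jan, Feb, Mar, Apr).
154 ÷ 7 = 22 full weeks with remainder 0, so 22 more Saturdays after the first → 23.

23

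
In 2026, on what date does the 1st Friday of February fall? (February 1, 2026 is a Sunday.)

February 6, 2026

February 2026 begins on a Sunday, so the first Friday is February 6 (5 days later).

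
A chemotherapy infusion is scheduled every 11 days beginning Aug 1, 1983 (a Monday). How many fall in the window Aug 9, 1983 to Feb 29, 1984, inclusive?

19

Occurrences land 11·i days after Aug 1, 1983 for i = 0, 1, 2, …
Aug 9, 1983 is 8 days after the start; 8 ÷ 11 = 0 remainder 8; since the remainder is 8, round up to i = 1. First occurrence in the window: #2 on Aug 12, 1983 (1×11 = 11 days in).
Feb 29, 1984 is 212 days after the start; 212 ÷ 11 = 19 remainder 3. Last occurrence in the window: #20 on Feb 26, 1984.
Occurrences #2 through #20: 19 in total.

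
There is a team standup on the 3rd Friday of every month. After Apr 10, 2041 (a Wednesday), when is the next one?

Apr 2041 starts on a Monday; its first Friday is the 5th, so the 3rd Friday is the 19th — Apr 19, 2041.
Apr 19, 2041 is after Apr 10, 2041, so that is the next one.

Apr 19, 2041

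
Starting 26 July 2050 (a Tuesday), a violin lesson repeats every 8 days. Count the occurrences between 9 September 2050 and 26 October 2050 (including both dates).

Occurrences land 8·i days after 26 July 2050 for i = 0, 1, 2, …
9 September 2050 is 45 days after the start; 45 ÷ 8 = 5 remainder 5; since the remainder is 5, round up to i = 6. First occurrence in the window: #7 on 12 September 2050 (6×8 = 48 days in).
26 October 2050 is 92 days after the start; 92 ÷ 8 = 11 remainder 4. Last occurrence in the window: #12 on 22 October 2050.
Occurrences #7 through #12: 6 in total.

6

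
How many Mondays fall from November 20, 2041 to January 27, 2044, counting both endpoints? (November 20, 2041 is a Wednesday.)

November 20, 2041 is a Wednesday; the first Monday on or after it is November 25, 2041 (5 days later).
From November 25, 2041 to January 27, 2044: 36 + 365 + 365 + 27 = 793 days (rest of 2041, 2042, 2043, to January 27, 2044 in 2044).
793 ÷ 7 = 113 full weeks with remainder 2, so 113 more Mondays after the first → 114.

114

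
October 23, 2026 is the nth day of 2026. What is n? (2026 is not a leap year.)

296

Days in months before October: 31 + 28 + 31 + 30 + 31 + 30 + 31 + 31 + 30 = 273.
Plus 23 days into October → day 296.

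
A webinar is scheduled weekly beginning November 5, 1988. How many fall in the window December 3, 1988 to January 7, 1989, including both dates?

6

Occurrences land 7·i days after November 5, 1988 for i = 0, 1, 2, …
December 3, 1988 is 28 days after the start; 28 ÷ 7 = 4 remainder 0. First occurrence in the window: #5 on December 3, 1988 (4×7 = 28 days in).
January 7, 1989 is 63 days after the start; 63 ÷ 7 = 9 remainder 0. Last occurrence in the window: #10 on January 7, 1989.
Occurrences #5 through #10: 6 in total.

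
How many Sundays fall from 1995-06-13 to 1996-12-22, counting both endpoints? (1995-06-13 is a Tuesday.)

80

1995-06-13 is a Tuesday; the first Sunday on or after it is 1995-06-18 (5 days later).
From 1995-06-18 to 1996-12-22: 196 + 357 = 553 days (rest of 1995, to 1996-12-22 in 1996).
553 ÷ 7 = 79 full weeks with remainder 0, so 79 more Sundays after the first → 80.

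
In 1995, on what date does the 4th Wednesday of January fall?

The first Wednesday of January 1995 is January 4.
The 4th Wednesday is 3 weeks later: 4 + 21 = 25.

January 25, 1995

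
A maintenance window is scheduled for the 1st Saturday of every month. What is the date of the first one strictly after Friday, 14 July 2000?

5 August 2000

July 2000 starts on a Saturday, so its 1st Saturday is 1 July 2000.
That is not after 14 July 2000, so look at August 2000.
August 2000 starts on a Tuesday, so its 1st Saturday is 5 August 2000 (4 days in).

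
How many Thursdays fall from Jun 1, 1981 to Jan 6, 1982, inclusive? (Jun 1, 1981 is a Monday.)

31

Jun 1, 1981 is a Monday; the first Thursday on or after it is Jun 4, 1981 (3 days later).
From Jun 4, 1981 to Jan 6, 1982: 26 + 31 + 31 + 30 + 31 + 30 + 31 + 6 = 216 days (rest of Jun, Jul, Aug, Sep, Oct, Nov, Dec, Jan).
216 ÷ 7 = 30 full weeks with remainder 6, so 30 more Thursdays after the first → 31.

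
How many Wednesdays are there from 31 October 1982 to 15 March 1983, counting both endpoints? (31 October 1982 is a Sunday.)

19

31 October 1982 is a Sunday; the first Wednesday on or after it is 3 November 1982 (3 days later).
From 3 November 1982 to 15 March 1983: 27 + 31 + 31 + 28 + 15 = 132 days (rest of November, December, January, February, March).
132 ÷ 7 = 18 full weeks with remainder 6, so 18 more Wednesdays after the first → 19.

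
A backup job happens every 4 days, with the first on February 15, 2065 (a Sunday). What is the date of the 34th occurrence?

The 34th occurrence is 33 intervals after the first: 33 × 4 = 132 days after February 15, 2065.
February has 28 days — 13 days to the end of February leaves 119.
March has 31 days (88 left).
April has 30 days (58 left).
May has 31 days (27 left).
27 days into June → June 27, 2065.

June 27, 2065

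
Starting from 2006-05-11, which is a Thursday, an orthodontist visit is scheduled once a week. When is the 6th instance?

The 6th occurrence is 5 intervals after the first: 5 × 7 = 35 days after 2006-05-11.
May has 31 days — 20 days to the end of May leaves 15.
15 days into June → 2006-06-15.

2006-06-15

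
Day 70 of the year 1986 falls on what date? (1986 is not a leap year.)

1986-03-11

January has 31 days (70 − 31 = 39 remain).
February has 28 days (39 − 28 = 11 remain).
11 into March → March 11.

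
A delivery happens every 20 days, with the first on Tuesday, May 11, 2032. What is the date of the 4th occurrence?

Jul 10, 2032

The 4th occurrence is 3 intervals after the first: 3 × 20 = 60 days after May 11, 2032.
May has 31 days — 20 days to the end of May leaves 40.
Jun has 30 days (10 left).
10 days into Jul → Jul 10, 2032.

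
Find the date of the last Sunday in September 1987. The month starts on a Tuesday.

September 27, 1987

September 1987 begins on a Tuesday, so the first Sunday is September 6 (5 days later).
September 1987 has 30 days. Adding weeks: 6, 13, 20, 27 — the last one ≤ 30 is the 27th.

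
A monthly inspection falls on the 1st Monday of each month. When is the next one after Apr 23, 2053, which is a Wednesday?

May 5, 2053

Apr 2053 starts on a Tuesday, so its 1st Monday is Apr 7, 2053 (6 days in).
That is not after Apr 23, 2053, so look at May 2053.
May 2053 starts on a Thursday, so its 1st Monday is May 5, 2053 (4 days in).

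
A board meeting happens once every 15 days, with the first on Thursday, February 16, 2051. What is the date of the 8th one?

June 1, 2051

The 8th occurrence is 7 intervals after the first: 7 × 15 = 105 days after February 16, 2051.
February has 28 days — 12 days to the end of February leaves 93.
March has 31 days (62 left).
April has 30 days (32 left).
May has 31 days (1 left).
1 day into June → June 1, 2051.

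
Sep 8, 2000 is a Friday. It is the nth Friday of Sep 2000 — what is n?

2nd

Day 8 falls in week ⌈8/7⌉ of the month.
Days 1–7 hold the 1st Friday, 8–14 the 2nd, 15–21 the 3rd, 22–28 the 4th, 29–31 the 5th.
8 is in the range for the 2nd.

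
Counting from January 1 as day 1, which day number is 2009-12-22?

Days in months before December: 31 + 28 + 31 + 30 + 31 + 30 + 31 + 31 + 30 + 31 + 30 = 334.
Plus 22 days into December → day 356.

356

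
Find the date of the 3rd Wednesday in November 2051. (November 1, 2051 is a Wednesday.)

November 15, 2051

November 2051 begins on a Wednesday, so the first Wednesday is November 1.
The 3rd Wednesday is 2 weeks later: 1 + 14 = 15.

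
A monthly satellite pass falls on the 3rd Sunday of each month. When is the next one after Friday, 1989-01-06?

January 1989 starts on a Sunday; its first Sunday is the 1st, so the 3rd Sunday is the 15th — 1989-01-15.
1989-01-15 is after 1989-01-06, so that is the next one.

1989-01-15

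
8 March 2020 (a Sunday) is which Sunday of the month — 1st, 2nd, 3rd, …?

2nd

Day 8 falls in week ⌈8/7⌉ of the month.
Days 1–7 hold the 1st Sunday, 8–14 the 2nd, 15–21 the 3rd, 22–28 the 4th, 29–31 the 5th.
8 is in the range for the 2nd.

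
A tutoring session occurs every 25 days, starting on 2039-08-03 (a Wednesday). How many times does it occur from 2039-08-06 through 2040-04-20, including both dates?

10

Occurrences land 25·i days after 2039-08-03 for i = 0, 1, 2, …
2039-08-06 is 3 days after the start; 3 ÷ 25 = 0 remainder 3; since the remainder is 3, round up to i = 1. First occurrence in the window: #2 on 2039-08-28 (1×25 = 25 days in).
2040-04-20 is 261 days after the start; 261 ÷ 25 = 10 remainder 11. Last occurrence in the window: #11 on 2040-04-09.
Occurrences #2 through #11: 10 in total.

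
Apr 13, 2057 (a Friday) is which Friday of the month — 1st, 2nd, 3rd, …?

2nd

Day 13 falls in week ⌈13/7⌉ of the month.
Days 1–7 hold the 1st Friday, 8–14 the 2nd, 15–21 the 3rd, 22–28 the 4th, 29–31 the 5th.
13 is in the range for the 2nd.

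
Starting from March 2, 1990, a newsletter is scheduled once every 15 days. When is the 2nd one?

The 2nd occurrence is 1 interval after the first: 1 × 15 = 15 days after March 2, 1990.
15 days later is March 17, 1990.

March 17, 1990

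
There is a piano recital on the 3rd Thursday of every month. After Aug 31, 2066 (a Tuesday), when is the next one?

Aug 2066 starts on a Sunday; its first Thursday is the 5th, so the 3rd Thursday is the 19th — Aug 19, 2066.
That is not after Aug 31, 2066, so look at Sep 2066.
Sep 2066 starts on a Wednesday; its first Thursday is the 2nd, so the 3rd Thursday is the 16th — Sep 16, 2066.

Sep 16, 2066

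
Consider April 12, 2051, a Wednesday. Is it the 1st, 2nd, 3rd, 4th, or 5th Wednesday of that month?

2nd

Day 12 falls in week ⌈12/7⌉ of the month.
Days 1–7 hold the 1st Wednesday, 8–14 the 2nd, 15–21 the 3rd, 22–28 the 4th, 29–31 the 5th.
12 is in the range for the 2nd.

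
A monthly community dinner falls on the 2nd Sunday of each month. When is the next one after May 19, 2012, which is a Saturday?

May 2012 starts on a Tuesday; its first Sunday is the 6th, so the 2nd Sunday is the 13th — May 13, 2012.
That is not after May 19, 2012, so look at June 2012.
June 2012 starts on a Friday; its first Sunday is the 3rd, so the 2nd Sunday is the 10th — June 10, 2012.

June 10, 2012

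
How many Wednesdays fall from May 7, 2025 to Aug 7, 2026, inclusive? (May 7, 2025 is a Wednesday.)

66

May 7, 2025 is a Wednesday; the first Wednesday on or after it is May 7, 2025.
From May 7, 2025 to Aug 7, 2026: 238 + 219 = 457 days (rest of 2025, to Aug 7, 2026 in 2026).
457 ÷ 7 = 65 full weeks with remainder 2, so 65 more Wednesdays after the first → 66.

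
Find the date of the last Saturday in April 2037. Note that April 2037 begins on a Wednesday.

April 2037 begins on a Wednesday, so the first Saturday is April 4 (3 days later).
April 2037 has 30 days. Adding weeks: 4, 11, 18, 25 — the last one ≤ 30 is the 25th.

April 25, 2037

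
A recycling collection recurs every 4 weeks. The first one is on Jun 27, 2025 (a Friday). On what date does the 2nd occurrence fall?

Jul 25, 2025

The 2nd occurrence is 1 interval after the first: 1 × 28 = 28 days after Jun 27, 2025.
Jun has 30 days — 3 days to the end of Jun leaves 25.
25 days into Jul → Jul 25, 2025.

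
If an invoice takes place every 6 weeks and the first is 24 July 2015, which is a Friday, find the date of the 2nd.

The 2nd occurrence is 1 interval after the first: 1 × 42 = 42 days after 24 July 2015.
July has 31 days — 7 days to the end of July leaves 35.
August has 31 days (4 left).
4 days into September → 4 September 2015.

4 September 2015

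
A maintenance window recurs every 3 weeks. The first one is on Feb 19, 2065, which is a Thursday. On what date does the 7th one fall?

The 7th occurrence is 6 intervals after the first: 6 × 21 = 126 days after Feb 19, 2065.
Feb has 28 days — 9 days to the end of Feb leaves 117.
Mar has 31 days (86 left).
Apr has 30 days (56 left).
May has 31 days (25 left).
25 days into Jun → Jun 25, 2065.

Jun 25, 2065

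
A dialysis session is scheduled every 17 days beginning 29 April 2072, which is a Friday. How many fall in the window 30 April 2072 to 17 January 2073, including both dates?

15

Occurrences land 17·i days after 29 April 2072 for i = 0, 1, 2, …
30 April 2072 is 1 day after the start; 1 ÷ 17 = 0 remainder 1; since the remainder is 1, round up to i = 1. First occurrence in the window: #2 on 16 May 2072 (1×17 = 17 days in).
17 January 2073 is 263 days after the start; 263 ÷ 17 = 15 remainder 8. Last occurrence in the window: #16 on 9 January 2073.
Occurrences #2 through #16: 15 in total.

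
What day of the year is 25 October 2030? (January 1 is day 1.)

298

Days in months before October: 31 + 28 + 31 + 30 + 31 + 30 + 31 + 31 + 30 = 273.
Plus 25 days into October → day 298.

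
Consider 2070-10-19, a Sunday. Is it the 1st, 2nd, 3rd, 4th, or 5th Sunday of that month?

3rd

Day 19 falls in week ⌈19/7⌉ of the month.
Days 1–7 hold the 1st Sunday, 8–14 the 2nd, 15–21 the 3rd, 22–28 the 4th, 29–31 the 5th.
19 is in the range for the 3rd.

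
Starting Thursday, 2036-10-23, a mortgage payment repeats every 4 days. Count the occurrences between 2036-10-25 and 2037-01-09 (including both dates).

19

Occurrences land 4·i days after 2036-10-23 for i = 0, 1, 2, …
2036-10-25 is 2 days after the start; 2 ÷ 4 = 0 remainder 2; since the remainder is 2, round up to i = 1. First occurrence in the window: #2 on 2036-10-27 (1×4 = 4 days in).
2037-01-09 is 78 days after the start; 78 ÷ 4 = 19 remainder 2. Last occurrence in the window: #20 on 2037-01-07.
Occurrences #2 through #20: 19 in total.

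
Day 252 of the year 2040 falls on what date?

January has 31 days (252 − 31 = 221 remain).
February has 29 days (221 − 29 = 192 remain).
March has 31 days (192 − 31 = 161 remain).
April has 30 days (161 − 30 = 131 remain).
May has 31 days (131 − 31 = 100 remain).
June has 30 days (100 − 30 = 70 remain).
July has 31 days (70 − 31 = 39 remain).
August has 31 days (39 − 31 = 8 remain).
8 into September → September 8.

8 September 2040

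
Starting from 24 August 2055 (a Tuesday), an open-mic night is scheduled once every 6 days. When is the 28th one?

The 28th occurrence is 27 intervals after the first: 27 × 6 = 162 days after 24 August 2055.
August has 31 days — 7 days to the end of August leaves 155.
September has 30 days (125 left).
October has 31 days (94 left).
November has 30 days (64 left).
December has 31 days (33 left).
January has 31 days (2 left).
2 days into February → 2 February 2056.

2 February 2056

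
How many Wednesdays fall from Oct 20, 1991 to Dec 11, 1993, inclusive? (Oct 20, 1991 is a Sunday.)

Oct 20, 1991 is a Sunday; the first Wednesday on or after it is Oct 23, 1991 (3 days later).
From Oct 23, 1991 to Dec 11, 1993: 69 + 366 + 345 = 780 days (rest of 1991, 1992, to Dec 11, 1993 in 1993).
780 ÷ 7 = 111 full weeks with remainder 3, so 111 more Wednesdays after the first → 112.

112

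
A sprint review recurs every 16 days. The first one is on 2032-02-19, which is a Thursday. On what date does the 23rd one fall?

The 23rd occurrence is 22 intervals after the first: 22 × 16 = 352 days after 2032-02-19.
February has 29 days — 10 days to the end of February leaves 342.
March has 31 days (311 left).
April has 30 days (281 left).
May has 31 days (250 left).
June has 30 days (220 left).
July has 31 days (189 left).
August has 31 days (158 left).
September has 30 days (128 left).
October has 31 days (97 left).
November has 30 days (67 left).
December has 31 days (36 left).
January has 31 days (5 left).
5 days into February → 2033-02-05.

2033-02-05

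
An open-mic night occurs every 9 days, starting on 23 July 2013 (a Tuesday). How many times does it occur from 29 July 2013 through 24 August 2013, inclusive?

3

Occurrences land 9·i days after 23 July 2013 for i = 0, 1, 2, …
29 July 2013 is 6 days after the start; 6 ÷ 9 = 0 remainder 6; since the remainder is 6, round up to i = 1. First occurrence in the window: #2 on 1 August 2013 (1×9 = 9 days in).
24 August 2013 is 32 days after the start; 32 ÷ 9 = 3 remainder 5. Last occurrence in the window: #4 on 19 August 2013.
Occurrences #2 through #4: 3 in total.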